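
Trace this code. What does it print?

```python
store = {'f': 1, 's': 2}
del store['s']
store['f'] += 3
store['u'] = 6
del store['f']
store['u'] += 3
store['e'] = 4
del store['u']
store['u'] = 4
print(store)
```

del 's' → {'f': 1}
store['f'] = 1+3 = 4 → {'f': 4}
store['u'] = 6 → {'f': 4, 'u': 6}
del 'f' → {'u': 6}
store['u'] = 6+3 = 9 → {'u': 9}
store['e'] = 4 → {'u': 9, 'e': 4}
del 'u' → {'e': 4}
store['u'] = 4 → {'e': 4, 'u': 4}

{'e': 4, 'u': 4}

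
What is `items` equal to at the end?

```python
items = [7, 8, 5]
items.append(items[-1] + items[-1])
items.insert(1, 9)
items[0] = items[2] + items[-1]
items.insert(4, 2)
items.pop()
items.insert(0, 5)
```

[5, 18, 9, 8, 5, 2]

append items[-1]+items[-1] = 5+5 = 10 → [7, 8, 5, 10]
insert 9 at 1 → [7, 9, 8, 5, 10]
items[0] = items[2]+items[-1] = 8+10 = 18 → [18, 9, 8, 5, 10]
insert 2 at 4 → [18, 9, 8, 5, 2, 10]
pop() removes 10 → [18, 9, 8, 5, 2]
insert 5 at 0 → [5, 18, 9, 8, 5, 2]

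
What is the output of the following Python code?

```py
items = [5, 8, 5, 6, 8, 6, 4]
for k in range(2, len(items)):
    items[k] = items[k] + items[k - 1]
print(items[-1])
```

k=2: items[2] = 5+8 = 13 → [5, 8, 13, 6, 8, 6, 4]
k=3: items[3] = 6+13 = 19 → [5, 8, 13, 19, 8, 6, 4]
k=4: items[4] = 8+19 = 27 → [5, 8, 13, 19, 27, 6, 4]
k=5: items[5] = 6+27 = 33 → [5, 8, 13, 19, 27, 33, 4]
k=6: items[6] = 4+33 = 37 → [5, 8, 13, 19, 27, 33, 37]

37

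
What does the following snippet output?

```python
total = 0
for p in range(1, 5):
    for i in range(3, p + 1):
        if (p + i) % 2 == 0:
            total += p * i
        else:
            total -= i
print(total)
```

p=3,i=3: even sum, total = 0+9 = 9
p=4,i=3: odd sum, total = 9-3 = 6
p=4,i=4: even sum, total = 6+16 = 22

22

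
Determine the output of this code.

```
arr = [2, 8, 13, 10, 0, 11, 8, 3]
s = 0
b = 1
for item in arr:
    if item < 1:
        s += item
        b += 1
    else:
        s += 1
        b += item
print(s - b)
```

item=2: not <1, s = 0+1 = 1; b=3
item=8: not <1, s = 1+1 = 2; b=11
item=13: not <1, s = 2+1 = 3; b=24
item=10: not <1, s = 3+1 = 4; b=34
item=0: <1, s = 4+0 = 4; b=35
item=11: not <1, s = 4+1 = 5; b=46
item=8: not <1, s = 5+1 = 6; b=54
item=3: not <1, s = 6+1 = 7; b=57
s-b = 7-57 = -50

-50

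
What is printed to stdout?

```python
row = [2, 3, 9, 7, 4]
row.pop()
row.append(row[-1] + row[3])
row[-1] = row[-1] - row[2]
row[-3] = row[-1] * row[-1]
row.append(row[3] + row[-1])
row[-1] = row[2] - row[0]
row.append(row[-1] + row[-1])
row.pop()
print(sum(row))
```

65

pop() removes 4 → [2, 3, 9, 7]
append row[-1]+row[3] = 7+7 = 14 → [2, 3, 9, 7, 14]
row[-1] = row[-1]-row[2] = 14-9 = 5 → [2, 3, 9, 7, 5]
row[-3] = row[-1]*row[-1] = 5*5 = 25 → [2, 3, 25, 7, 5]
append row[3]+row[-1] = 7+5 = 12 → [2, 3, 25, 7, 5, 12]
row[-1] = row[2]-row[0] = 25-2 = 23 → [2, 3, 25, 7, 5, 23]
append row[-1]+row[-1] = 23+23 = 46 → [2, 3, 25, 7, 5, 23, 46]
pop() removes 46 → [2, 3, 25, 7, 5, 23]
sum = 65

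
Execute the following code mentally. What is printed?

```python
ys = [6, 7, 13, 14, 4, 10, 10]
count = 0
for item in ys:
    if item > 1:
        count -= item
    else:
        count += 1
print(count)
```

-64

item=6: >1, count = 0-6 = -6
item=7: >1, count = (-6)-7 = -13
item=13: >1, count = (-13)-13 = -26
item=14: >1, count = (-26)-14 = -40
item=4: >1, count = (-40)-4 = -44
item=10: >1, count = (-44)-10 = -54
item=10: >1, count = (-54)-10 = -64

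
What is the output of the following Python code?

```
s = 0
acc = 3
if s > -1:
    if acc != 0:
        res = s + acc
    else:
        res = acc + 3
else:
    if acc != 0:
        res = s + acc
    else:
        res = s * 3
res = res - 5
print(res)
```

-2

s=0, acc=3
s > -1 is True; acc != 0 is True
→ res = s + acc = 3
res = 3-5 = -2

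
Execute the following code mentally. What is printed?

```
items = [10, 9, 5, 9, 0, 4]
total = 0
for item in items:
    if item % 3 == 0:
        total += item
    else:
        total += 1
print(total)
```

21

item=10: not %3==0, total = 0+1 = 1
item=9: %3==0, total = 1+9 = 10
item=5: not %3==0, total = 10+1 = 11
item=9: %3==0, total = 11+9 = 20
item=0: %3==0, total = 20+0 = 20
item=4: not %3==0, total = 20+1 = 21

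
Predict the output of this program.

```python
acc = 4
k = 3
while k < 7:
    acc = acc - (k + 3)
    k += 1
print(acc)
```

-26

k=3: acc = 4-6 = -2
k=4: acc = (-2)-7 = -9
k=5: acc = (-9)-8 = -17
k=6: acc = (-17)-9 = -26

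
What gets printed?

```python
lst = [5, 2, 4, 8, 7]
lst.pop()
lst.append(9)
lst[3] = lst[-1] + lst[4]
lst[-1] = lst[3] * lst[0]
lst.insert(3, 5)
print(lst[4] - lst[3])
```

13

pop() removes 7 → [5, 2, 4, 8]
append 9 → [5, 2, 4, 8, 9]
lst[3] = lst[-1]+lst[4] = 9+9 = 18 → [5, 2, 4, 18, 9]
lst[-1] = lst[3]*lst[0] = 18*5 = 90 → [5, 2, 4, 18, 90]
insert 5 at 3 → [5, 2, 4, 5, 18, 90]
lst[4]-lst[3] = 18-5 = 13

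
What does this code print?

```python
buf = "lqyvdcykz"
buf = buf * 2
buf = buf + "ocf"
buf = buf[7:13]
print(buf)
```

kzlqyv

repeat ×2 → 'lqyvdcykzlqyvdcykz'
+ 'ocf' → 'lqyvdcykzlqyvdcykzocf'
slice [7:13] → 'kzlqyv'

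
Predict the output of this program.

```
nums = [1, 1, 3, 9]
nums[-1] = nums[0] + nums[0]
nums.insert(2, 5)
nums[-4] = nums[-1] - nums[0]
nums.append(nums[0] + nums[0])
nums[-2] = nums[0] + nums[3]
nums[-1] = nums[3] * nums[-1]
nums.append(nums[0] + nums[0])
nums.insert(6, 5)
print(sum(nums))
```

27

nums[-1] = nums[0]+nums[0] = 1+1 = 2 → [1, 1, 3, 2]
insert 5 at 2 → [1, 1, 5, 3, 2]
nums[-4] = nums[-1]-nums[0] = 2-1 = 1 → [1, 1, 5, 3, 2]
append nums[0]+nums[0] = 1+1 = 2 → [1, 1, 5, 3, 2, 2]
nums[-2] = nums[0]+nums[3] = 1+3 = 4 → [1, 1, 5, 3, 4, 2]
nums[-1] = nums[3]*nums[-1] = 3*2 = 6 → [1, 1, 5, 3, 4, 6]
append nums[0]+nums[0] = 1+1 = 2 → [1, 1, 5, 3, 4, 6, 2]
insert 5 at 6 → [1, 1, 5, 3, 4, 6, 5, 2]
sum = 27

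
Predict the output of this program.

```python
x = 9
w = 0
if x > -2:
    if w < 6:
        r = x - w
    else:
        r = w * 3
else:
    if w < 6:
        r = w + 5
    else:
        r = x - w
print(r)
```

x=9, w=0
x > -2 is True; w < 6 is True
→ r = x - w = 9

9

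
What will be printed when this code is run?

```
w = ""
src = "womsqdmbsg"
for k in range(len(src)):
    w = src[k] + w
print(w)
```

k=0: prepend 'w' → 'w'
k=1: prepend 'o' → 'ow'
k=2: prepend 'm' → 'mow'
k=3: prepend 's' → 'smow'
k=4: prepend 'q' → 'qsmow'
k=5: prepend 'd' → 'dqsmow'
k=6: prepend 'm' → 'mdqsmow'
k=7: prepend 'b' → 'bmdqsmow'
k=8: prepend 's' → 'sbmdqsmow'
k=9: prepend 'g' → 'gsbmdqsmow'

gsbmdqsmow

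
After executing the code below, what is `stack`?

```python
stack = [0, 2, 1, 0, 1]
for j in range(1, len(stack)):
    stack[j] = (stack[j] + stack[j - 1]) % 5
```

[0, 2, 3, 3, 4]

j=1: stack[1] = (2+0)%5 = 2 → [0, 2, 1, 0, 1]
j=2: stack[2] = (1+2)%5 = 3 → [0, 2, 3, 0, 1]
j=3: stack[3] = (0+3)%5 = 3 → [0, 2, 3, 3, 1]
j=4: stack[4] = (1+3)%5 = 4 → [0, 2, 3, 3, 4]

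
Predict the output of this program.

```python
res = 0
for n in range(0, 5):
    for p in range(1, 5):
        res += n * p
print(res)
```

100

n=0,p=1: res = 0+0 = 0
n=0,p=2: res = 0+0 = 0
n=0,p=3: res = 0+0 = 0
n=0,p=4: res = 0+0 = 0
n=1,p=1: res = 0+1 = 1
n=1,p=2: res = 1+2 = 3
n=1,p=3: res = 3+3 = 6
n=1,p=4: res = 6+4 = 10
n=2,p=1: res = 10+2 = 12
n=2,p=2: res = 12+4 = 16
n=2,p=3: res = 16+6 = 22
n=2,p=4: res = 22+8 = 30
n=3,p=1: res = 30+3 = 33
n=3,p=2: res = 33+6 = 39
n=3,p=3: res = 39+9 = 48
n=3,p=4: res = 48+12 = 60
n=4,p=1: res = 60+4 = 64
n=4,p=2: res = 64+8 = 72
n=4,p=3: res = 72+12 = 84
n=4,p=4: res = 84+16 = 100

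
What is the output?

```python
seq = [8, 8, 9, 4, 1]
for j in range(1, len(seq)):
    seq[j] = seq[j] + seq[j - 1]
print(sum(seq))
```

j=1: seq[1] = 8+8 = 16 → [8, 16, 9, 4, 1]
j=2: seq[2] = 9+16 = 25 → [8, 16, 25, 4, 1]
j=3: seq[3] = 4+25 = 29 → [8, 16, 25, 29, 1]
j=4: seq[4] = 1+29 = 30 → [8, 16, 25, 29, 30]
sum = 108

108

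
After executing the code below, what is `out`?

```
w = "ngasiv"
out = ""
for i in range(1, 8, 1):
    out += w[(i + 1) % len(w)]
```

i=1: add w[2]='a' → 'a'
i=2: add w[3]='s' → 'as'
i=3: add w[4]='i' → 'asi'
i=4: add w[5]='v' → 'asiv'
i=5: add w[0]='n' → 'asivn'
i=6: add w[1]='g' → 'asivng'
i=7: add w[2]='a' → 'asivnga'

'asivnga'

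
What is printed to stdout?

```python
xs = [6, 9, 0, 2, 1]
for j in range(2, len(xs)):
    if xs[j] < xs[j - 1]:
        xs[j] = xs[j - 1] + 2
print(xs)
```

j=2: 0<9, xs[2] = 9+2 = 11 → [6, 9, 11, 2, 1]
j=3: 2<11, xs[3] = 11+2 = 13 → [6, 9, 11, 13, 1]
j=4: 1<13, xs[4] = 13+2 = 15 → [6, 9, 11, 13, 15]

[6, 9, 11, 13, 15]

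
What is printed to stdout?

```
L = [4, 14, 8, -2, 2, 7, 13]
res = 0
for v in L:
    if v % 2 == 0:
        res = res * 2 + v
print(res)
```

v=4: even, res = 0*2+4 = 4
v=14: even, res = 4*2+14 = 22
v=8: even, res = 22*2+8 = 52
v=-2: even, res = 52*2+(-2) = 102
v=2: even, res = 102*2+2 = 206
v=7: not even
v=13: not even

206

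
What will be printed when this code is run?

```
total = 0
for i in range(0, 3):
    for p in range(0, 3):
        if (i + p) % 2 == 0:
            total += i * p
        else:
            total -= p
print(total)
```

1

i=0,p=0: even sum, total = 0+0 = 0
i=0,p=1: odd sum, total = 0-1 = -1
i=0,p=2: even sum, total = (-1)+0 = -1
i=1,p=0: odd sum, total = (-1)-0 = -1
i=1,p=1: even sum, total = (-1)+1 = 0
i=1,p=2: odd sum, total = 0-2 = -2
i=2,p=0: even sum, total = (-2)+0 = -2
i=2,p=1: odd sum, total = (-2)-1 = -3
i=2,p=2: even sum, total = (-3)+4 = 1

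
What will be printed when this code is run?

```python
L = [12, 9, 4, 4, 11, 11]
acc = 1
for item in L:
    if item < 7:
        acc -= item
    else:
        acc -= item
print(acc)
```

-50

item=12: not <7, acc = 1-12 = -11
item=9: not <7, acc = (-11)-9 = -20
item=4: <7, acc = (-20)-4 = -24
item=4: <7, acc = (-24)-4 = -28
item=11: not <7, acc = (-28)-11 = -39
item=11: not <7, acc = (-39)-11 = -50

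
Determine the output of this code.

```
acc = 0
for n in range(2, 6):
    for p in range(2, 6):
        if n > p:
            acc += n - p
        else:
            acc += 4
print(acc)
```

50

n=2,p=2: not 2>2, acc = 0+4 = 4
n=2,p=3: not 2>3, acc = 4+4 = 8
n=2,p=4: not 2>4, acc = 8+4 = 12
n=2,p=5: not 2>5, acc = 12+4 = 16
n=3,p=2: 3>2, acc = 16+1 = 17
n=3,p=3: not 3>3, acc = 17+4 = 21
n=3,p=4: not 3>4, acc = 21+4 = 25
n=3,p=5: not 3>5, acc = 25+4 = 29
n=4,p=2: 4>2, acc = 29+2 = 31
n=4,p=3: 4>3, acc = 31+1 = 32
n=4,p=4: not 4>4, acc = 32+4 = 36
n=4,p=5: not 4>5, acc = 36+4 = 40
n=5,p=2: 5>2, acc = 40+3 = 43
n=5,p=3: 5>3, acc = 43+2 = 45
n=5,p=4: 5>4, acc = 45+1 = 46
n=5,p=5: not 5>5, acc = 46+4 = 50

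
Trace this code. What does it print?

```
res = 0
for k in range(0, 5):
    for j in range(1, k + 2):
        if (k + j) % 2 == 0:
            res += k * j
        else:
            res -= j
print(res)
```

19

k=0,j=1: odd sum, res = 0-1 = -1
k=1,j=1: even sum, res = (-1)+1 = 0
k=1,j=2: odd sum, res = 0-2 = -2
k=2,j=1: odd sum, res = (-2)-1 = -3
k=2,j=2: even sum, res = (-3)+4 = 1
k=2,j=3: odd sum, res = 1-3 = -2
k=3,j=1: even sum, res = (-2)+3 = 1
k=3,j=2: odd sum, res = 1-2 = -1
k=3,j=3: even sum, res = (-1)+9 = 8
k=3,j=4: odd sum, res = 8-4 = 4
k=4,j=1: odd sum, res = 4-1 = 3
k=4,j=2: even sum, res = 3+8 = 11
k=4,j=3: odd sum, res = 11-3 = 8
k=4,j=4: even sum, res = 8+16 = 24
k=4,j=5: odd sum, res = 24-5 = 19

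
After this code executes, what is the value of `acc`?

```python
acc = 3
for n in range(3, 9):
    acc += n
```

36

n=3: acc = 3+3 = 6
n=4: acc = 6+4 = 10
n=5: acc = 10+5 = 15
n=6: acc = 15+6 = 21
n=7: acc = 21+7 = 28
n=8: acc = 28+8 = 36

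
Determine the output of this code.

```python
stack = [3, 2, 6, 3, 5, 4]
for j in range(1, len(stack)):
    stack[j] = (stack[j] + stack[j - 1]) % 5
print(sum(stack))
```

j=1: stack[1] = (2+3)%5 = 0 → [3, 0, 6, 3, 5, 4]
j=2: stack[2] = (6+0)%5 = 1 → [3, 0, 1, 3, 5, 4]
j=3: stack[3] = (3+1)%5 = 4 → [3, 0, 1, 4, 5, 4]
j=4: stack[4] = (5+4)%5 = 4 → [3, 0, 1, 4, 4, 4]
j=5: stack[5] = (4+4)%5 = 3 → [3, 0, 1, 4, 4, 3]
sum = 15

15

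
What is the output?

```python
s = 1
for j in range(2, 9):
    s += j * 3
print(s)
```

j=2: s = 1+2*3 = 7
j=3: s = 7+3*3 = 16
j=4: s = 16+4*3 = 28
j=5: s = 28+5*3 = 43
j=6: s = 43+6*3 = 61
j=7: s = 61+7*3 = 82
j=8: s = 82+8*3 = 106

106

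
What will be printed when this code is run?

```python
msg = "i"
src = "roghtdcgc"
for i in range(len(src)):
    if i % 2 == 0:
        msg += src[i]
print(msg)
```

irgtcc

i=0: add 'r' → 'ir'
i=1: skip
i=2: add 'g' → 'irg'
i=3: skip
i=4: add 't' → 'irgt'
i=5: skip
i=6: add 'c' → 'irgtc'
i=7: skip
i=8: add 'c' → 'irgtcc'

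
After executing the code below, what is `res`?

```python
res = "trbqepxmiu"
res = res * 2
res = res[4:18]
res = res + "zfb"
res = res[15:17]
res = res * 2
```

'fbfb'

repeat ×2 → 'trbqepxmiutrbqepxmiu'
slice [4:18] → 'epxmiutrbqepxm'
+ 'zfb' → 'epxmiutrbqepxmzfb'
slice [15:17] → 'fb'
repeat ×2 → 'fbfb'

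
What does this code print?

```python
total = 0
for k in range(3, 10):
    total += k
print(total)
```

42

k=3: total = 0+3 = 3
k=4: total = 3+4 = 7
k=5: total = 7+5 = 12
k=6: total = 12+6 = 18
k=7: total = 18+7 = 25
k=8: total = 25+8 = 33
k=9: total = 33+9 = 42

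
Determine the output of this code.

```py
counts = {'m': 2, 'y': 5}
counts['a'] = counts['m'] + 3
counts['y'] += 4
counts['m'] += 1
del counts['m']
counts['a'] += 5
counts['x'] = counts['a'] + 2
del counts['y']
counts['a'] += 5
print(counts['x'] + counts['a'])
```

27

counts['a'] = counts['m']+3 = 5 → {'m': 2, 'y': 5, 'a': 5}
counts['y'] = 5+4 = 9 → {'m': 2, 'y': 9, 'a': 5}
counts['m'] = 2+1 = 3 → {'m': 3, 'y': 9, 'a': 5}
del 'm' → {'y': 9, 'a': 5}
counts['a'] = 5+5 = 10 → {'y': 9, 'a': 10}
counts['x'] = counts['a']+2 = 12 → {'y': 9, 'a': 10, 'x': 12}
del 'y' → {'a': 10, 'x': 12}
counts['a'] = 10+5 = 15 → {'a': 15, 'x': 12}
counts['x']+counts['a'] = 12+15 = 27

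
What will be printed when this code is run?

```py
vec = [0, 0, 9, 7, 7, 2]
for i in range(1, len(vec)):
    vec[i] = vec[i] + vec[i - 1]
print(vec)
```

i=1: vec[1] = 0+0 = 0 → [0, 0, 9, 7, 7, 2]
i=2: vec[2] = 9+0 = 9 → [0, 0, 9, 7, 7, 2]
i=3: vec[3] = 7+9 = 16 → [0, 0, 9, 16, 7, 2]
i=4: vec[4] = 7+16 = 23 → [0, 0, 9, 16, 23, 2]
i=5: vec[5] = 2+23 = 25 → [0, 0, 9, 16, 23, 25]

[0, 0, 9, 16, 23, 25]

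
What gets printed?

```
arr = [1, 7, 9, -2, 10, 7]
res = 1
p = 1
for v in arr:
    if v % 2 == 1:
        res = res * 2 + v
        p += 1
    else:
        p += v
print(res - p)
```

64

v=1: odd, res = 1*2+1 = 3; p=2
v=7: odd, res = 3*2+7 = 13; p=3
v=9: odd, res = 13*2+9 = 35; p=4
v=-2: not odd; p=2
v=10: not odd; p=12
v=7: odd, res = 35*2+7 = 77; p=13
res-p = 77-13 = 64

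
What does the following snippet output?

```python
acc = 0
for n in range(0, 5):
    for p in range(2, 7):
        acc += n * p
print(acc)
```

200

n=0,p=2: acc = 0+0 = 0
n=0,p=3: acc = 0+0 = 0
n=0,p=4: acc = 0+0 = 0
n=0,p=5: acc = 0+0 = 0
n=0,p=6: acc = 0+0 = 0
n=1,p=2: acc = 0+2 = 2
n=1,p=3: acc = 2+3 = 5
n=1,p=4: acc = 5+4 = 9
n=1,p=5: acc = 9+5 = 14
n=1,p=6: acc = 14+6 = 20
n=2,p=2: acc = 20+4 = 24
n=2,p=3: acc = 24+6 = 30
n=2,p=4: acc = 30+8 = 38
n=2,p=5: acc = 38+10 = 48
n=2,p=6: acc = 48+12 = 60
n=3,p=2: acc = 60+6 = 66
n=3,p=3: acc = 66+9 = 75
n=3,p=4: acc = 75+12 = 87
n=3,p=5: acc = 87+15 = 102
n=3,p=6: acc = 102+18 = 120
n=4,p=2: acc = 120+8 = 128
n=4,p=3: acc = 128+12 = 140
n=4,p=4: acc = 140+16 = 156
n=4,p=5: acc = 156+20 = 176
n=4,p=6: acc = 176+24 = 200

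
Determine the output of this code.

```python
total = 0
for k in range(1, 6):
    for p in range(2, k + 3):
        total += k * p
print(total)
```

280

k=1,p=2: total = 0+2 = 2
k=1,p=3: total = 2+3 = 5
k=2,p=2: total = 5+4 = 9
k=2,p=3: total = 9+6 = 15
k=2,p=4: total = 15+8 = 23
k=3,p=2: total = 23+6 = 29
k=3,p=3: total = 29+9 = 38
k=3,p=4: total = 38+12 = 50
k=3,p=5: total = 50+15 = 65
k=4,p=2: total = 65+8 = 73
k=4,p=3: total = 73+12 = 85
k=4,p=4: total = 85+16 = 101
k=4,p=5: total = 101+20 = 121
k=4,p=6: total = 121+24 = 145
k=5,p=2: total = 145+10 = 155
k=5,p=3: total = 155+15 = 170
k=5,p=4: total = 170+20 = 190
k=5,p=5: total = 190+25 = 215
k=5,p=6: total = 215+30 = 245
k=5,p=7: total = 245+35 = 280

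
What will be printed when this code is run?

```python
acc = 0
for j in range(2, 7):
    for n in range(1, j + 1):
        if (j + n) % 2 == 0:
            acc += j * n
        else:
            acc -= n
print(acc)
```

j=2,n=1: odd sum, acc = 0-1 = -1
j=2,n=2: even sum, acc = (-1)+4 = 3
j=3,n=1: even sum, acc = 3+3 = 6
j=3,n=2: odd sum, acc = 6-2 = 4
j=3,n=3: even sum, acc = 4+9 = 13
j=4,n=1: odd sum, acc = 13-1 = 12
j=4,n=2: even sum, acc = 12+8 = 20
j=4,n=3: odd sum, acc = 20-3 = 17
j=4,n=4: even sum, acc = 17+16 = 33
j=5,n=1: even sum, acc = 33+5 = 38
j=5,n=2: odd sum, acc = 38-2 = 36
j=5,n=3: even sum, acc = 36+15 = 51
j=5,n=4: odd sum, acc = 51-4 = 47
j=5,n=5: even sum, acc = 47+25 = 72
j=6,n=1: odd sum, acc = 72-1 = 71
j=6,n=2: even sum, acc = 71+12 = 83
j=6,n=3: odd sum, acc = 83-3 = 80
j=6,n=4: even sum, acc = 80+24 = 104
j=6,n=5: odd sum, acc = 104-5 = 99
j=6,n=6: even sum, acc = 99+36 = 135

135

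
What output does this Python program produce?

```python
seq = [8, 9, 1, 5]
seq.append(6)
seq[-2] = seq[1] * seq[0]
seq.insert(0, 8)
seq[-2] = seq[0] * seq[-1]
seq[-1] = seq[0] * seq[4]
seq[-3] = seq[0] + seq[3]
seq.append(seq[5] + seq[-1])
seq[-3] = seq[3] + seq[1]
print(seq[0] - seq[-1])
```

append 6 → [8, 9, 1, 5, 6]
seq[-2] = seq[1]*seq[0] = 9*8 = 72 → [8, 9, 1, 72, 6]
insert 8 at 0 → [8, 8, 9, 1, 72, 6]
seq[-2] = seq[0]*seq[-1] = 8*6 = 48 → [8, 8, 9, 1, 48, 6]
seq[-1] = seq[0]*seq[4] = 8*48 = 384 → [8, 8, 9, 1, 48, 384]
seq[-3] = seq[0]+seq[3] = 8+1 = 9 → [8, 8, 9, 9, 48, 384]
append seq[5]+seq[-1] = 384+384 = 768 → [8, 8, 9, 9, 48, 384, 768]
seq[-3] = seq[3]+seq[1] = 9+8 = 17 → [8, 8, 9, 9, 17, 384, 768]
seq[0]-seq[-1] = 8-768 = -760

-760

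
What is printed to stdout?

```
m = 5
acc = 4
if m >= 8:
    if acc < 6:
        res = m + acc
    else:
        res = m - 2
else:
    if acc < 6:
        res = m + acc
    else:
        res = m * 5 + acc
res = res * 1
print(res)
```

9

m=5, acc=4
m >= 8 is False; acc < 6 is True
→ res = m + acc = 9
res = 9*1 = 9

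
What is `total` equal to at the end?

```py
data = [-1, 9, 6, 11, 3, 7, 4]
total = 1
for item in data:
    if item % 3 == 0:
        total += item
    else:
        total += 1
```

23

item=-1: not %3==0, total = 1+1 = 2
item=9: %3==0, total = 2+9 = 11
item=6: %3==0, total = 11+6 = 17
item=11: not %3==0, total = 17+1 = 18
item=3: %3==0, total = 18+3 = 21
item=7: not %3==0, total = 21+1 = 22
item=4: not %3==0, total = 22+1 = 23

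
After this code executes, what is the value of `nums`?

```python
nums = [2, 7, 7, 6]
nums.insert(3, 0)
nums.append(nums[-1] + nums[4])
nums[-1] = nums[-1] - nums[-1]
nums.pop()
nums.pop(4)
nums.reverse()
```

[0, 7, 7, 2]

insert 0 at 3 → [2, 7, 7, 0, 6]
append nums[-1]+nums[4] = 6+6 = 12 → [2, 7, 7, 0, 6, 12]
nums[-1] = nums[-1]-nums[-1] = 12-12 = 0 → [2, 7, 7, 0, 6, 0]
pop() removes 0 → [2, 7, 7, 0, 6]
pop(4) removes 6 → [2, 7, 7, 0]
reverse → [0, 7, 7, 2]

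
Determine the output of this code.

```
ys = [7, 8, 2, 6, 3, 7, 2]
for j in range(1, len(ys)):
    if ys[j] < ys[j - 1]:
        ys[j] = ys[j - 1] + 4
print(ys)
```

j=1: 8>=7, unchanged → [7, 8, 2, 6, 3, 7, 2]
j=2: 2<8, ys[2] = 8+4 = 12 → [7, 8, 12, 6, 3, 7, 2]
j=3: 6<12, ys[3] = 12+4 = 16 → [7, 8, 12, 16, 3, 7, 2]
j=4: 3<16, ys[4] = 16+4 = 20 → [7, 8, 12, 16, 20, 7, 2]
j=5: 7<20, ys[5] = 20+4 = 24 → [7, 8, 12, 16, 20, 24, 2]
j=6: 2<24, ys[6] = 24+4 = 28 → [7, 8, 12, 16, 20, 24, 28]

[7, 8, 12, 16, 20, 24, 28]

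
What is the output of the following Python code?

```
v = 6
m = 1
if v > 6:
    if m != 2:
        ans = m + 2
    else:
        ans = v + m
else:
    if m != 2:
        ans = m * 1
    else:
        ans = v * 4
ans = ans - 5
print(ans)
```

-4

v=6, m=1
v > 6 is False; m != 2 is True
→ ans = m * 1 = 1
ans = 1-5 = -4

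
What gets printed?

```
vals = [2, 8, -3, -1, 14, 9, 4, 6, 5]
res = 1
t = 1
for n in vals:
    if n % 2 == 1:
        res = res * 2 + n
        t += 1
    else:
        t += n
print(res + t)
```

50

n=2: not odd; t=3
n=8: not odd; t=11
n=-3: odd, res = 1*2+(-3) = -1; t=12
n=-1: odd, res = (-1)*2+(-1) = -3; t=13
n=14: not odd; t=27
n=9: odd, res = (-3)*2+9 = 3; t=28
n=4: not odd; t=32
n=6: not odd; t=38
n=5: odd, res = 3*2+5 = 11; t=39
res+t = 11+39 = 50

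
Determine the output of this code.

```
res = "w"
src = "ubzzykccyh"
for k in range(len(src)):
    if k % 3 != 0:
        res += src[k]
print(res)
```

k=0: skip
k=1: add 'b' → 'wb'
k=2: add 'z' → 'wbz'
k=3: skip
k=4: add 'y' → 'wbzy'
k=5: add 'k' → 'wbzyk'
k=6: skip
k=7: add 'c' → 'wbzykc'
k=8: add 'y' → 'wbzykcy'
k=9: skip

wbzykcy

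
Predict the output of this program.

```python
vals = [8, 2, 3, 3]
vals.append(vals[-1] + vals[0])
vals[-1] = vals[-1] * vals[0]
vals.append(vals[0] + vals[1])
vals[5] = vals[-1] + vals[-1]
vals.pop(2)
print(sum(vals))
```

121

append vals[-1]+vals[0] = 3+8 = 11 → [8, 2, 3, 3, 11]
vals[-1] = vals[-1]*vals[0] = 11*8 = 88 → [8, 2, 3, 3, 88]
append vals[0]+vals[1] = 8+2 = 10 → [8, 2, 3, 3, 88, 10]
vals[5] = vals[-1]+vals[-1] = 10+10 = 20 → [8, 2, 3, 3, 88, 20]
pop(2) removes 3 → [8, 2, 3, 88, 20]
sum = 121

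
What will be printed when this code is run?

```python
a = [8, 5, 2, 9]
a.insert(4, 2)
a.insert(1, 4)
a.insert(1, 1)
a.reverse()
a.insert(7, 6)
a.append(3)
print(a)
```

insert 2 at 4 → [8, 5, 2, 9, 2]
insert 4 at 1 → [8, 4, 5, 2, 9, 2]
insert 1 at 1 → [8, 1, 4, 5, 2, 9, 2]
reverse → [2, 9, 2, 5, 4, 1, 8]
insert 6 at 7 → [2, 9, 2, 5, 4, 1, 8, 6]
append 3 → [2, 9, 2, 5, 4, 1, 8, 6, 3]

[2, 9, 2, 5, 4, 1, 8, 6, 3]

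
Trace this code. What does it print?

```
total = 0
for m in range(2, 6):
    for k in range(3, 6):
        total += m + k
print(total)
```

m=2,k=3: total = 0+5 = 5
m=2,k=4: total = 5+6 = 11
m=2,k=5: total = 11+7 = 18
m=3,k=3: total = 18+6 = 24
m=3,k=4: total = 24+7 = 31
m=3,k=5: total = 31+8 = 39
m=4,k=3: total = 39+7 = 46
m=4,k=4: total = 46+8 = 54
m=4,k=5: total = 54+9 = 63
m=5,k=3: total = 63+8 = 71
m=5,k=4: total = 71+9 = 80
m=5,k=5: total = 80+10 = 90

90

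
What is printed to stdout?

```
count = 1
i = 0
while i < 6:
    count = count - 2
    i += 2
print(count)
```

-5

i=0: count = 1-2 = -1
i=2: count = (-1)-2 = -3
i=4: count = (-3)-2 = -5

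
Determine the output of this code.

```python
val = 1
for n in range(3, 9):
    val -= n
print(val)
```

-32

n=3: val = 1-3 = -2
n=4: val = (-2)-4 = -6
n=5: val = (-6)-5 = -11
n=6: val = (-11)-6 = -17
n=7: val = (-17)-7 = -24
n=8: val = (-24)-8 = -32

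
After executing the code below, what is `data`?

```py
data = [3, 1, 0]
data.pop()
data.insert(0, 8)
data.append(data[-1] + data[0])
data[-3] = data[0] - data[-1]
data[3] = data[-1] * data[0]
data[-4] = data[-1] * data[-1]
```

pop() removes 0 → [3, 1]
insert 8 at 0 → [8, 3, 1]
append data[-1]+data[0] = 1+8 = 9 → [8, 3, 1, 9]
data[-3] = data[0]-data[-1] = 8-9 = -1 → [8, -1, 1, 9]
data[3] = data[-1]*data[0] = 9*8 = 72 → [8, -1, 1, 72]
data[-4] = data[-1]*data[-1] = 72*72 = 5184 → [5184, -1, 1, 72]

[5184, -1, 1, 72]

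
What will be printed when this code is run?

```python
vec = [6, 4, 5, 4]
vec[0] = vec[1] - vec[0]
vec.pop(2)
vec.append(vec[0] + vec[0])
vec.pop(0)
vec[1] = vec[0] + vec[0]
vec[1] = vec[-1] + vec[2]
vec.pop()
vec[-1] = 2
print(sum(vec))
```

6

vec[0] = vec[1]-vec[0] = 4-6 = -2 → [-2, 4, 5, 4]
pop(2) removes 5 → [-2, 4, 4]
append vec[0]+vec[0] = (-2)+(-2) = -4 → [-2, 4, 4, -4]
pop(0) removes -2 → [4, 4, -4]
vec[1] = vec[0]+vec[0] = 4+4 = 8 → [4, 8, -4]
vec[1] = vec[-1]+vec[2] = (-4)+(-4) = -8 → [4, -8, -4]
pop() removes -4 → [4, -8]
vec[-1] = 2 → [4, 2]
sum = 6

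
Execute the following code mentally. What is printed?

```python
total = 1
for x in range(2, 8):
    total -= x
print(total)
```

x=2: total = 1-2 = -1
x=3: total = (-1)-3 = -4
x=4: total = (-4)-4 = -8
x=5: total = (-8)-5 = -13
x=6: total = (-13)-6 = -19
x=7: total = (-19)-7 = -26

-26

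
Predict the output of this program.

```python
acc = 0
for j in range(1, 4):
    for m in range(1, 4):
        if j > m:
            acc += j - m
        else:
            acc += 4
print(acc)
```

28

j=1,m=1: not 1>1, acc = 0+4 = 4
j=1,m=2: not 1>2, acc = 4+4 = 8
j=1,m=3: not 1>3, acc = 8+4 = 12
j=2,m=1: 2>1, acc = 12+1 = 13
j=2,m=2: not 2>2, acc = 13+4 = 17
j=2,m=3: not 2>3, acc = 17+4 = 21
j=3,m=1: 3>1, acc = 21+2 = 23
j=3,m=2: 3>2, acc = 23+1 = 24
j=3,m=3: not 3>3, acc = 24+4 = 28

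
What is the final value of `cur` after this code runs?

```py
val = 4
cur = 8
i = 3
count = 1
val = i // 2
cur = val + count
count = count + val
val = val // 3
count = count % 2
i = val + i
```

2

val = 3//2 = 1
cur = 1+1 = 2
count = 1+1 = 2
val = 1//3 = 0
count = 2%2 = 0
i = 0+3 = 3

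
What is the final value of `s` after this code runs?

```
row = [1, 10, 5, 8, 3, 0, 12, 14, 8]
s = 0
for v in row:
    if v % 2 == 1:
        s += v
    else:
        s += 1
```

v=1: odd, s = 0+1 = 1
v=10: not odd, s = 1+1 = 2
v=5: odd, s = 2+5 = 7
v=8: not odd, s = 7+1 = 8
v=3: odd, s = 8+3 = 11
v=0: not odd, s = 11+1 = 12
v=12: not odd, s = 12+1 = 13
v=14: not odd, s = 13+1 = 14
v=8: not odd, s = 14+1 = 15

15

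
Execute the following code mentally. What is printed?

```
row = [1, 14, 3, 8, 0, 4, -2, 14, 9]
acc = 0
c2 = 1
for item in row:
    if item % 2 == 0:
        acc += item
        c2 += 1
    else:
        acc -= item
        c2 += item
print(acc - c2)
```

5

item=1: not even, acc = 0-1 = -1; c2=2
item=14: even, acc = (-1)+14 = 13; c2=3
item=3: not even, acc = 13-3 = 10; c2=6
item=8: even, acc = 10+8 = 18; c2=7
item=0: even, acc = 18+0 = 18; c2=8
item=4: even, acc = 18+4 = 22; c2=9
item=-2: even, acc = 22+(-2) = 20; c2=10
item=14: even, acc = 20+14 = 34; c2=11
item=9: not even, acc = 34-9 = 25; c2=20
acc-c2 = 25-20 = 5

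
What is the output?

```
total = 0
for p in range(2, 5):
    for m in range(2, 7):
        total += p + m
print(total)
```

105

p=2,m=2: total = 0+4 = 4
p=2,m=3: total = 4+5 = 9
p=2,m=4: total = 9+6 = 15
p=2,m=5: total = 15+7 = 22
p=2,m=6: total = 22+8 = 30
p=3,m=2: total = 30+5 = 35
p=3,m=3: total = 35+6 = 41
p=3,m=4: total = 41+7 = 48
p=3,m=5: total = 48+8 = 56
p=3,m=6: total = 56+9 = 65
p=4,m=2: total = 65+6 = 71
p=4,m=3: total = 71+7 = 78
p=4,m=4: total = 78+8 = 86
p=4,m=5: total = 86+9 = 95
p=4,m=6: total = 95+10 = 105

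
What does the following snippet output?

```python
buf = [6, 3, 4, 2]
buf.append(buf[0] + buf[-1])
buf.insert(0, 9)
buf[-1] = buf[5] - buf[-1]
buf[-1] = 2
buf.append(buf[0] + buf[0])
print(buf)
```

append buf[0]+buf[-1] = 6+2 = 8 → [6, 3, 4, 2, 8]
insert 9 at 0 → [9, 6, 3, 4, 2, 8]
buf[-1] = buf[5]-buf[-1] = 8-8 = 0 → [9, 6, 3, 4, 2, 0]
buf[-1] = 2 → [9, 6, 3, 4, 2, 2]
append buf[0]+buf[0] = 9+9 = 18 → [9, 6, 3, 4, 2, 2, 18]

[9, 6, 3, 4, 2, 2, 18]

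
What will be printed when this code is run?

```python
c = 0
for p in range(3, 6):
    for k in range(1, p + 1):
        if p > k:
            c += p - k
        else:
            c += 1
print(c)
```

p=3,k=1: 3>1, c = 0+2 = 2
p=3,k=2: 3>2, c = 2+1 = 3
p=3,k=3: not 3>3, c = 3+1 = 4
p=4,k=1: 4>1, c = 4+3 = 7
p=4,k=2: 4>2, c = 7+2 = 9
p=4,k=3: 4>3, c = 9+1 = 10
p=4,k=4: not 4>4, c = 10+1 = 11
p=5,k=1: 5>1, c = 11+4 = 15
p=5,k=2: 5>2, c = 15+3 = 18
p=5,k=3: 5>3, c = 18+2 = 20
p=5,k=4: 5>4, c = 20+1 = 21
p=5,k=5: not 5>5, c = 21+1 = 22

22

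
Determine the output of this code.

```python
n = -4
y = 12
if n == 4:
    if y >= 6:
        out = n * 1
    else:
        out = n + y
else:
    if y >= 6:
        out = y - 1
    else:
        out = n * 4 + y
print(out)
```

n=-4, y=12
n == 4 is False; y >= 6 is True
→ out = y - 1 = 11

11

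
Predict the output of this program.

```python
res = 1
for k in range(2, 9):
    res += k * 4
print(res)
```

k=2: res = 1+2*4 = 9
k=3: res = 9+3*4 = 21
k=4: res = 21+4*4 = 37
k=5: res = 37+5*4 = 57
k=6: res = 57+6*4 = 81
k=7: res = 81+7*4 = 109
k=8: res = 109+8*4 = 141

141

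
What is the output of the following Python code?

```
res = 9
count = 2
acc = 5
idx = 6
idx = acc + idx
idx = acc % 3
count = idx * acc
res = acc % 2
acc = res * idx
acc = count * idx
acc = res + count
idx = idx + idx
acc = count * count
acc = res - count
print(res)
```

idx = 5+6 = 11
idx = 5%3 = 2
count = 2*5 = 10
res = 5%2 = 1
acc = 1*2 = 2
acc = 10*2 = 20
acc = 1+10 = 11
idx = 2+2 = 4
acc = 10*10 = 100
acc = 1-10 = -9

1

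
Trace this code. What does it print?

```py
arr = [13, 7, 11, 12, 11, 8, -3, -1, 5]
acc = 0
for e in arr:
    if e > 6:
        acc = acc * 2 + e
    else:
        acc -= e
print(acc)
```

693

e=13: >6, acc = 0*2+13 = 13
e=7: >6, acc = 13*2+7 = 33
e=11: >6, acc = 33*2+11 = 77
e=12: >6, acc = 77*2+12 = 166
e=11: >6, acc = 166*2+11 = 343
e=8: >6, acc = 343*2+8 = 694
e=-3: not >6, acc = 694-(-3) = 697
e=-1: not >6, acc = 697-(-1) = 698
e=5: not >6, acc = 698-5 = 693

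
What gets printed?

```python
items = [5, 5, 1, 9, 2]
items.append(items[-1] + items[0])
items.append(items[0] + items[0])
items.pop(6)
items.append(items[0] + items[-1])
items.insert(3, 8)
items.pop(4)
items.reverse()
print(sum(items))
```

append items[-1]+items[0] = 2+5 = 7 → [5, 5, 1, 9, 2, 7]
append items[0]+items[0] = 5+5 = 10 → [5, 5, 1, 9, 2, 7, 10]
pop(6) removes 10 → [5, 5, 1, 9, 2, 7]
append items[0]+items[-1] = 5+7 = 12 → [5, 5, 1, 9, 2, 7, 12]
insert 8 at 3 → [5, 5, 1, 8, 9, 2, 7, 12]
pop(4) removes 9 → [5, 5, 1, 8, 2, 7, 12]
reverse → [12, 7, 2, 8, 1, 5, 5]
sum = 40

40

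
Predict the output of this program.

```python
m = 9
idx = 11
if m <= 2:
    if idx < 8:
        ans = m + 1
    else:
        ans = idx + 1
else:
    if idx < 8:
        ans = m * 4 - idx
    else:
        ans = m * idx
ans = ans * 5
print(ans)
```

495

m=9, idx=11
m <= 2 is False; idx < 8 is False
→ ans = m * idx = 99
ans = 99*5 = 495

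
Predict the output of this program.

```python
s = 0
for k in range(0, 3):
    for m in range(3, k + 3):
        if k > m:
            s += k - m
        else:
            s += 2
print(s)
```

6

k=1,m=3: not 1>3, s = 0+2 = 2
k=2,m=3: not 2>3, s = 2+2 = 4
k=2,m=4: not 2>4, s = 4+2 = 6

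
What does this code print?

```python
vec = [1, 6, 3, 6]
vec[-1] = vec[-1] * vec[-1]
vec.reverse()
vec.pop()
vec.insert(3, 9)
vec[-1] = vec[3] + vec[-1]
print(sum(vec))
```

vec[-1] = vec[-1]*vec[-1] = 6*6 = 36 → [1, 6, 3, 36]
reverse → [36, 3, 6, 1]
pop() removes 1 → [36, 3, 6]
insert 9 at 3 → [36, 3, 6, 9]
vec[-1] = vec[3]+vec[-1] = 9+9 = 18 → [36, 3, 6, 18]
sum = 63

63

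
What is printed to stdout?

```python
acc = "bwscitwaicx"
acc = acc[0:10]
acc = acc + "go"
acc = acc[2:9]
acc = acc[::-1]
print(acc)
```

iawtics

slice [0:10] → 'bwscitwaic'
+ 'go' → 'bwscitwaicgo'
slice [2:9] → 'scitwai'
reverse → 'iawtics'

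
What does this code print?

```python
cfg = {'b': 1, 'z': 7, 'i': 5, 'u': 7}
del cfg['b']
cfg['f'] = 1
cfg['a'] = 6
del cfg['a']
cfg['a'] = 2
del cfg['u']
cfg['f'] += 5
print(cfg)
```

del 'b' → {'z': 7, 'i': 5, 'u': 7}
cfg['f'] = 1 → {'z': 7, 'i': 5, 'u': 7, 'f': 1}
cfg['a'] = 6 → {'z': 7, 'i': 5, 'u': 7, 'f': 1, 'a': 6}
del 'a' → {'z': 7, 'i': 5, 'u': 7, 'f': 1}
cfg['a'] = 2 → {'z': 7, 'i': 5, 'u': 7, 'f': 1, 'a': 2}
del 'u' → {'z': 7, 'i': 5, 'f': 1, 'a': 2}
cfg['f'] = 1+5 = 6 → {'z': 7, 'i': 5, 'f': 6, 'a': 2}

{'z': 7, 'i': 5, 'f': 6, 'a': 2}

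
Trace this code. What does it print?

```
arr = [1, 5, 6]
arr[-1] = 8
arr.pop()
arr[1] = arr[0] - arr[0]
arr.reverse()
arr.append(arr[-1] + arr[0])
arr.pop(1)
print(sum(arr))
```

arr[-1] = 8 → [1, 5, 8]
pop() removes 8 → [1, 5]
arr[1] = arr[0]-arr[0] = 1-1 = 0 → [1, 0]
reverse → [0, 1]
append arr[-1]+arr[0] = 1+0 = 1 → [0, 1, 1]
pop(1) removes 1 → [0, 1]
sum = 1

1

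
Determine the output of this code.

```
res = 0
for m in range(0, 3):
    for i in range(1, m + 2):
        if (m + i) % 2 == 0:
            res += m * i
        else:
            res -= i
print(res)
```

-2

m=0,i=1: odd sum, res = 0-1 = -1
m=1,i=1: even sum, res = (-1)+1 = 0
m=1,i=2: odd sum, res = 0-2 = -2
m=2,i=1: odd sum, res = (-2)-1 = -3
m=2,i=2: even sum, res = (-3)+4 = 1
m=2,i=3: odd sum, res = 1-3 = -2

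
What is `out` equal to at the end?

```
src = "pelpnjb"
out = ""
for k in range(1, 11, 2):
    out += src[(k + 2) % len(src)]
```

'pjpln'

k=1: add src[3]='p' → 'p'
k=3: add src[5]='j' → 'pj'
k=5: add src[0]='p' → 'pjp'
k=7: add src[2]='l' → 'pjpl'
k=9: add src[4]='n' → 'pjpln'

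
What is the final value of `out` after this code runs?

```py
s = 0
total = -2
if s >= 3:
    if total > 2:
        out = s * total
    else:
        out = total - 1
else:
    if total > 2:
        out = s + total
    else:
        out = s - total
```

2

s=0, total=-2
s >= 3 is False; total > 2 is False
→ out = s - total = 2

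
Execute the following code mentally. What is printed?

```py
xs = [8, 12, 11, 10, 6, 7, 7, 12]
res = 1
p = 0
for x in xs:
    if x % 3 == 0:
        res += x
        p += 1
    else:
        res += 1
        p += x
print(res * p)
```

1656

x=8: not %3==0, res = 1+1 = 2; p=8
x=12: %3==0, res = 2+12 = 14; p=9
x=11: not %3==0, res = 14+1 = 15; p=20
x=10: not %3==0, res = 15+1 = 16; p=30
x=6: %3==0, res = 16+6 = 22; p=31
x=7: not %3==0, res = 22+1 = 23; p=38
x=7: not %3==0, res = 23+1 = 24; p=45
x=12: %3==0, res = 24+12 = 36; p=46
res*p = 36*46 = 1656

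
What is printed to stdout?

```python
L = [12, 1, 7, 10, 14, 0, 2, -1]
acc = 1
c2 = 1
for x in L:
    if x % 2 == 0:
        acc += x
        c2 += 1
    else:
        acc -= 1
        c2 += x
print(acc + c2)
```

49

x=12: even, acc = 1+12 = 13; c2=2
x=1: not even, acc = 13-1 = 12; c2=3
x=7: not even, acc = 12-1 = 11; c2=10
x=10: even, acc = 11+10 = 21; c2=11
x=14: even, acc = 21+14 = 35; c2=12
x=0: even, acc = 35+0 = 35; c2=13
x=2: even, acc = 35+2 = 37; c2=14
x=-1: not even, acc = 37-1 = 36; c2=13
acc+c2 = 36+13 = 49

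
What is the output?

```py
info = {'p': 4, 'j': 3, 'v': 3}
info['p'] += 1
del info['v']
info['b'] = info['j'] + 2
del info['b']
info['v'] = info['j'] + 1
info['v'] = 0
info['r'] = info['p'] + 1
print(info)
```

{'p': 5, 'j': 3, 'v': 0, 'r': 6}

info['p'] = 4+1 = 5 → {'p': 5, 'j': 3, 'v': 3}
del 'v' → {'p': 5, 'j': 3}
info['b'] = info['j']+2 = 5 → {'p': 5, 'j': 3, 'b': 5}
del 'b' → {'p': 5, 'j': 3}
info['v'] = info['j']+1 = 4 → {'p': 5, 'j': 3, 'v': 4}
info['v'] = 0 → {'p': 5, 'j': 3, 'v': 0}
info['r'] = info['p']+1 = 6 → {'p': 5, 'j': 3, 'v': 0, 'r': 6}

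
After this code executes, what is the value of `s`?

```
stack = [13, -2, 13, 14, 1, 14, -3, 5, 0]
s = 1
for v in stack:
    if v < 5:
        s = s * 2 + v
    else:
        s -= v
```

-492

v=13: not <5, s = 1-13 = -12
v=-2: <5, s = (-12)*2+(-2) = -26
v=13: not <5, s = (-26)-13 = -39
v=14: not <5, s = (-39)-14 = -53
v=1: <5, s = (-53)*2+1 = -105
v=14: not <5, s = (-105)-14 = -119
v=-3: <5, s = (-119)*2+(-3) = -241
v=5: not <5, s = (-241)-5 = -246
v=0: <5, s = (-246)*2+0 = -492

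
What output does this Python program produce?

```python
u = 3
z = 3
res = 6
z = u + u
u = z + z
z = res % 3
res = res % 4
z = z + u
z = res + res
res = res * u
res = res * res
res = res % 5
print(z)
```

z = 3+3 = 6
u = 6+6 = 12
z = 6%3 = 0
res = 6%4 = 2
z = 0+12 = 12
z = 2+2 = 4
res = 2*12 = 24
res = 24*24 = 576
res = 576%5 = 1

4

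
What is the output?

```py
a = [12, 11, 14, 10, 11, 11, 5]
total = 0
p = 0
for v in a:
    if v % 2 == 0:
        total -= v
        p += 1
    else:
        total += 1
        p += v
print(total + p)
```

v=12: even, total = 0-12 = -12; p=1
v=11: not even, total = (-12)+1 = -11; p=12
v=14: even, total = (-11)-14 = -25; p=13
v=10: even, total = (-25)-10 = -35; p=14
v=11: not even, total = (-35)+1 = -34; p=25
v=11: not even, total = (-34)+1 = -33; p=36
v=5: not even, total = (-33)+1 = -32; p=41
total+p = (-32)+41 = 9

9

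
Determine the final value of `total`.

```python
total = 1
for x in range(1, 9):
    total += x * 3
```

x=1: total = 1+1*3 = 4
x=2: total = 4+2*3 = 10
x=3: total = 10+3*3 = 19
x=4: total = 19+4*3 = 31
x=5: total = 31+5*3 = 46
x=6: total = 46+6*3 = 64
x=7: total = 64+7*3 = 85
x=8: total = 85+8*3 = 109

109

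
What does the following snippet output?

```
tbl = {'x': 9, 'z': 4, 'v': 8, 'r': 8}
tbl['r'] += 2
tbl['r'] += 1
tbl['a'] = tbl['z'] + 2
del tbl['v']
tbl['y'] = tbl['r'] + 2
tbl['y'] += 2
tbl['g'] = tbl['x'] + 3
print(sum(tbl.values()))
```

57

tbl['r'] = 8+2 = 10 → {'x': 9, 'z': 4, 'v': 8, 'r': 10}
tbl['r'] = 10+1 = 11 → {'x': 9, 'z': 4, 'v': 8, 'r': 11}
tbl['a'] = tbl['z']+2 = 6 → {'x': 9, 'z': 4, 'v': 8, 'r': 11, 'a': 6}
del 'v' → {'x': 9, 'z': 4, 'r': 11, 'a': 6}
tbl['y'] = tbl['r']+2 = 13 → {'x': 9, 'z': 4, 'r': 11, 'a': 6, 'y': 13}
tbl['y'] = 13+2 = 15 → {'x': 9, 'z': 4, 'r': 11, 'a': 6, 'y': 15}
tbl['g'] = tbl['x']+3 = 12 → {'x': 9, 'z': 4, 'r': 11, 'a': 6, 'y': 15, 'g': 12}
sum of values = 57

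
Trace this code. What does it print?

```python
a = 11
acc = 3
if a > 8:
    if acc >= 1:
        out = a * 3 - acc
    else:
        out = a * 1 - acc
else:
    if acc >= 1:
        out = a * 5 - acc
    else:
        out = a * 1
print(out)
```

30

a=11, acc=3
a > 8 is True; acc >= 1 is True
→ out = a * 3 - acc = 30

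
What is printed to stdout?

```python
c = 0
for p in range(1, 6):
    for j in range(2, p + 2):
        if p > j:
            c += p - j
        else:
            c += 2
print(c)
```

28

p=1,j=2: not 1>2, c = 0+2 = 2
p=2,j=2: not 2>2, c = 2+2 = 4
p=2,j=3: not 2>3, c = 4+2 = 6
p=3,j=2: 3>2, c = 6+1 = 7
p=3,j=3: not 3>3, c = 7+2 = 9
p=3,j=4: not 3>4, c = 9+2 = 11
p=4,j=2: 4>2, c = 11+2 = 13
p=4,j=3: 4>3, c = 13+1 = 14
p=4,j=4: not 4>4, c = 14+2 = 16
p=4,j=5: not 4>5, c = 16+2 = 18
p=5,j=2: 5>2, c = 18+3 = 21
p=5,j=3: 5>3, c = 21+2 = 23
p=5,j=4: 5>4, c = 23+1 = 24
p=5,j=5: not 5>5, c = 24+2 = 26
p=5,j=6: not 5>6, c = 26+2 = 28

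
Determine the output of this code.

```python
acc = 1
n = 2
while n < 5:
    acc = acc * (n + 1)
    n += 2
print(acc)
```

15

n=2: acc = 1*3 = 3
n=4: acc = 3*5 = 15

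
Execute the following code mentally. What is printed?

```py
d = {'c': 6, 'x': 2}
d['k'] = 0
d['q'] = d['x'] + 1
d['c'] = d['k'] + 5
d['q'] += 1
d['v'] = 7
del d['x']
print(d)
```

d['k'] = 0 → {'c': 6, 'x': 2, 'k': 0}
d['q'] = d['x']+1 = 3 → {'c': 6, 'x': 2, 'k': 0, 'q': 3}
d['c'] = d['k']+5 = 5 → {'c': 5, 'x': 2, 'k': 0, 'q': 3}
d['q'] = 3+1 = 4 → {'c': 5, 'x': 2, 'k': 0, 'q': 4}
d['v'] = 7 → {'c': 5, 'x': 2, 'k': 0, 'q': 4, 'v': 7}
del 'x' → {'c': 5, 'k': 0, 'q': 4, 'v': 7}

{'c': 5, 'k': 0, 'q': 4, 'v': 7}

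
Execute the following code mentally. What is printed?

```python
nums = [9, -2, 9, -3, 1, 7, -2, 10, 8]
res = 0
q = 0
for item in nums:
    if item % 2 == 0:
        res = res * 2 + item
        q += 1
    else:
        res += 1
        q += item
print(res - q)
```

item=9: not even, res = 0+1 = 1; q=9
item=-2: even, res = 1*2+(-2) = 0; q=10
item=9: not even, res = 0+1 = 1; q=19
item=-3: not even, res = 1+1 = 2; q=16
item=1: not even, res = 2+1 = 3; q=17
item=7: not even, res = 3+1 = 4; q=24
item=-2: even, res = 4*2+(-2) = 6; q=25
item=10: even, res = 6*2+10 = 22; q=26
item=8: even, res = 22*2+8 = 52; q=27
res-q = 52-27 = 25

25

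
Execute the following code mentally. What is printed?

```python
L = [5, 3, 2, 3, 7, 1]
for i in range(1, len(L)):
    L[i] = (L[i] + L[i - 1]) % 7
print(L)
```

[5, 1, 3, 6, 6, 0]

i=1: L[1] = (3+5)%7 = 1 → [5, 1, 2, 3, 7, 1]
i=2: L[2] = (2+1)%7 = 3 → [5, 1, 3, 3, 7, 1]
i=3: L[3] = (3+3)%7 = 6 → [5, 1, 3, 6, 7, 1]
i=4: L[4] = (7+6)%7 = 6 → [5, 1, 3, 6, 6, 1]
i=5: L[5] = (1+6)%7 = 0 → [5, 1, 3, 6, 6, 0]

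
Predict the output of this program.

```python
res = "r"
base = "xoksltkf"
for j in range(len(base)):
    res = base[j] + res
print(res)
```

j=0: prepend 'x' → 'xr'
j=1: prepend 'o' → 'oxr'
j=2: prepend 'k' → 'koxr'
j=3: prepend 's' → 'skoxr'
j=4: prepend 'l' → 'lskoxr'
j=5: prepend 't' → 'tlskoxr'
j=6: prepend 'k' → 'ktlskoxr'
j=7: prepend 'f' → 'fktlskoxr'

fktlskoxr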